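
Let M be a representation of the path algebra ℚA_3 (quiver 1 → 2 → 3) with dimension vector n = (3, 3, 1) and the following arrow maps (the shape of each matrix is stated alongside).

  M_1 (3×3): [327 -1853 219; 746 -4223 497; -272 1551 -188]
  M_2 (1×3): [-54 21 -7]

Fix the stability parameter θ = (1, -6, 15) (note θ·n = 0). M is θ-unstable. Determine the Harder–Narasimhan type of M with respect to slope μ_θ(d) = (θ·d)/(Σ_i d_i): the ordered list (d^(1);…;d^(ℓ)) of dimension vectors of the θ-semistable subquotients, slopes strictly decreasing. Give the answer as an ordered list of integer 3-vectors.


Interval decomposition of M: I[1,2]^2, I[1,3].
HN type (ℓ=2): μ^(1)=15; μ^(2)=-5/2

((0, 0, 1); (3, 3, 0))


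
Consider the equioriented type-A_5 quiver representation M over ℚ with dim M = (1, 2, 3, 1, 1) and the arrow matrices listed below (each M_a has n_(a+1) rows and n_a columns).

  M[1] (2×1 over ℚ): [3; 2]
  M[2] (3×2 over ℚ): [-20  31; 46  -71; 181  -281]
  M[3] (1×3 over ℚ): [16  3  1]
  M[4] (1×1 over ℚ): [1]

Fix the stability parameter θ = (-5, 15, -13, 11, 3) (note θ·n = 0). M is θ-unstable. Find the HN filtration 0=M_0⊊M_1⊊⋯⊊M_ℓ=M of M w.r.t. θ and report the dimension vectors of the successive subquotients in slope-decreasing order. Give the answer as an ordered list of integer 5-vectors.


Barcode: M ≅ I[1,5], I[2,3], I[3,3]. HN layers by μ_θ (4 steps, strictly decreasing):
  μ^(1)=7; μ^(2)=1; μ^(3)=-5; μ^(4)=-13

((0, 0, 0, 1, 1); (0, 2, 2, 0, 0); (1, 0, 0, 0, 0); (0, 0, 1, 0, 0))


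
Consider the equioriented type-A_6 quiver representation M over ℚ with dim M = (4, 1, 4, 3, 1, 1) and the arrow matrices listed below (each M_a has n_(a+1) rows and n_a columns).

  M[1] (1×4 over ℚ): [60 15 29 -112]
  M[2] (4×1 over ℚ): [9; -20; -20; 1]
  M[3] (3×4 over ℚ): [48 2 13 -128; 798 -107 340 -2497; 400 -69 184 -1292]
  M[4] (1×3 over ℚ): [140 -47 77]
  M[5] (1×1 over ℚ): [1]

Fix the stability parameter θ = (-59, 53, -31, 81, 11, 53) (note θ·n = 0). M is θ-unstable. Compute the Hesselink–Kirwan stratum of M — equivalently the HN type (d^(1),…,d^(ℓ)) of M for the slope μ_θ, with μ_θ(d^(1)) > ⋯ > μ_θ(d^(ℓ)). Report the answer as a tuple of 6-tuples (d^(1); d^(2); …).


Via rank(M_{q-1}∘⋯∘M_p): M ≅ I[1,1]^3, I[1,6], I[3,3], I[3,4]^2.
μ_θ-semistable layers: μ^(1)=81; μ^(2)=53; μ^(3)=46; μ^(4)=11; μ^(5)=-31; μ^(6)=-59

((0, 0, 0, 2, 0, 0); (0, 0, 0, 0, 0, 1); (0, 0, 0, 1, 1, 0); (0, 1, 1, 0, 0, 0); (0, 0, 3, 0, 0, 0); (4, 0, 0, 0, 0, 0))


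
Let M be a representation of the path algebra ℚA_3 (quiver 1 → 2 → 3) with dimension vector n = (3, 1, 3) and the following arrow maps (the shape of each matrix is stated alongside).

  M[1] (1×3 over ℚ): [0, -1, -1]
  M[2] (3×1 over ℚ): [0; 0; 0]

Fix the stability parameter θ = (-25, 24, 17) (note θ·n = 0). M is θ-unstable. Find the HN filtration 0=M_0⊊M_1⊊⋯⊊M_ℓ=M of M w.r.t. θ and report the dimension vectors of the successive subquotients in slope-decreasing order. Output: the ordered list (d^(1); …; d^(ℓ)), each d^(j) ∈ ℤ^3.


Via rank(M_{q-1}∘⋯∘M_p): M ≅ I[1,1]^2, I[1,2], I[3,3]^3.
μ_θ-semistable layers: μ^(1)=24; μ^(2)=17; μ^(3)=-25

((0, 1, 0); (0, 0, 3); (3, 0, 0))


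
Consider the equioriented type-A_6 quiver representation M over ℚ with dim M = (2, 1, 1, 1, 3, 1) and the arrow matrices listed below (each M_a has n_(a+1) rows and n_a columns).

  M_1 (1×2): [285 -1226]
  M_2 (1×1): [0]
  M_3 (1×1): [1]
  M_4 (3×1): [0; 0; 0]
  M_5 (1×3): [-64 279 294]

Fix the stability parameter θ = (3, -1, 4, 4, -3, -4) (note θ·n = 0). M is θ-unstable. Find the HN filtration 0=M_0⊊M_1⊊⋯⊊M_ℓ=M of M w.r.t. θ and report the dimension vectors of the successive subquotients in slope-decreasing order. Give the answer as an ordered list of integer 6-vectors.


Interval decomposition of M: I[1,1], I[1,2], I[3,4], I[5,5]^2, I[5,6].
HN type (ℓ=5): μ^(1)=4; μ^(2)=3; μ^(3)=1; μ^(4)=-3; μ^(5)=-7/2

((0, 0, 1, 1, 0, 0); (1, 0, 0, 0, 0, 0); (1, 1, 0, 0, 0, 0); (0, 0, 0, 0, 2, 0); (0, 0, 0, 0, 1, 1))


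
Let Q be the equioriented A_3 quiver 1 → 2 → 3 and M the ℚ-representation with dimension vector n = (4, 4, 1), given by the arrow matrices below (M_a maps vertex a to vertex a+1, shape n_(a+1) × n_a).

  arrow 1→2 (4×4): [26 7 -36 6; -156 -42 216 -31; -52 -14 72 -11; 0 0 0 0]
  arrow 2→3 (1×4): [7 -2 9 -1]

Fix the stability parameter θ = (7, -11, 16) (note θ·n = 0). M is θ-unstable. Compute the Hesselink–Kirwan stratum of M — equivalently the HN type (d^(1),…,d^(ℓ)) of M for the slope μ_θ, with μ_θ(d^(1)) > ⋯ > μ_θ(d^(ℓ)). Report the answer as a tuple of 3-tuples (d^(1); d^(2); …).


Interval decomposition of M: I[1,1]^2, I[1,2], I[1,3], I[2,2]^2.
HN type (ℓ=4): μ^(1)=16; μ^(2)=7; μ^(3)=-2; μ^(4)=-11

((0, 0, 1); (2, 0, 0); (2, 2, 0); (0, 2, 0))


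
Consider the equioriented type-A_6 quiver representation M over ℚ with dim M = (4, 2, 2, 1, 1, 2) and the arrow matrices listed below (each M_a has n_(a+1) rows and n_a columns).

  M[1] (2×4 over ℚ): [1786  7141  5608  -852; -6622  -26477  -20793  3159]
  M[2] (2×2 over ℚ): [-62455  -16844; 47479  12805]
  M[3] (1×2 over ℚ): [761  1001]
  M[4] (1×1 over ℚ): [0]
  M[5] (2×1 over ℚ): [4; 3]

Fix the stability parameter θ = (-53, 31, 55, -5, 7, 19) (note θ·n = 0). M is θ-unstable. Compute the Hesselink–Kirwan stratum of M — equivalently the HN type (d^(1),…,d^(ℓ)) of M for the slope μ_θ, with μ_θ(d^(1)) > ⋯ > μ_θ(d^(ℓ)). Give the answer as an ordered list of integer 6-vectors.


Via rank(M_{q-1}∘⋯∘M_p): M ≅ I[1,1]^2, I[1,3], I[1,4], I[5,6], I[6,6].
μ_θ-semistable layers: μ^(1)=55; μ^(2)=31; μ^(3)=27; μ^(4)=19; μ^(5)=7; μ^(6)=-53

((0, 0, 1, 0, 0, 0); (0, 1, 0, 0, 0, 0); (0, 1, 1, 1, 0, 0); (0, 0, 0, 0, 0, 2); (0, 0, 0, 0, 1, 0); (4, 0, 0, 0, 0, 0))


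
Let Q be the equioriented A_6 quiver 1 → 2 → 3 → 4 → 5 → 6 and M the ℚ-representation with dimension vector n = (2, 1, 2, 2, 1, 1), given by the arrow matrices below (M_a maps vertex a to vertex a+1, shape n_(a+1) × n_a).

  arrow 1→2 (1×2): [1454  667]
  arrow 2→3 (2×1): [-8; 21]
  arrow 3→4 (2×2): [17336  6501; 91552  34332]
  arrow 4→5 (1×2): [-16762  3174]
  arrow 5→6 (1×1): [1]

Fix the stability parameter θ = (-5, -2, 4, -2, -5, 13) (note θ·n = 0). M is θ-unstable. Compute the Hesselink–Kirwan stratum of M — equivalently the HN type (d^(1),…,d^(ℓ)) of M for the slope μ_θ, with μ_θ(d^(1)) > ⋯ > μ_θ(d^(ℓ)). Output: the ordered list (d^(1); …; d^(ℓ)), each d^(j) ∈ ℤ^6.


Barcode: M ≅ I[1,1], I[1,6], I[3,3], I[4,4]. HN layers by μ_θ (5 steps, strictly decreasing):
  μ^(1)=13; μ^(2)=4; μ^(3)=-1; μ^(4)=-2; μ^(5)=-5

((0, 0, 0, 0, 0, 1); (0, 0, 1, 0, 0, 0); (0, 0, 1, 1, 1, 0); (0, 1, 0, 1, 0, 0); (2, 0, 0, 0, 0, 0))


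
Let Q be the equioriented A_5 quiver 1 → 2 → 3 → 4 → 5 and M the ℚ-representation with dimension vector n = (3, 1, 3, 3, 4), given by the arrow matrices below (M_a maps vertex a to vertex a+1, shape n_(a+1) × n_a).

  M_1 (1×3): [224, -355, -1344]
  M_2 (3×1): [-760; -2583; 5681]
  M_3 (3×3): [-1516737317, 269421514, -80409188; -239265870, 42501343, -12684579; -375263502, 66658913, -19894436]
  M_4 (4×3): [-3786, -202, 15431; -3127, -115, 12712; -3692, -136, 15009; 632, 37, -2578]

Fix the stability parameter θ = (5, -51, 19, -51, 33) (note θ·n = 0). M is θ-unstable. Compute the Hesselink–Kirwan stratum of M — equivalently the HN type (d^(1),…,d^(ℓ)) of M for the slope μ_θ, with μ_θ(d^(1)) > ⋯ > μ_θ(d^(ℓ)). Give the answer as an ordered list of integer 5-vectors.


Via rank(M_{q-1}∘⋯∘M_p): M ≅ I[1,1]^2, I[1,5], I[3,5]^2, I[5,5].
μ_θ-semistable layers: μ^(1)=33; μ^(2)=5; μ^(3)=-16; μ^(4)=-23

((0, 0, 0, 0, 4); (2, 0, 0, 0, 0); (0, 0, 3, 3, 0); (1, 1, 0, 0, 0))


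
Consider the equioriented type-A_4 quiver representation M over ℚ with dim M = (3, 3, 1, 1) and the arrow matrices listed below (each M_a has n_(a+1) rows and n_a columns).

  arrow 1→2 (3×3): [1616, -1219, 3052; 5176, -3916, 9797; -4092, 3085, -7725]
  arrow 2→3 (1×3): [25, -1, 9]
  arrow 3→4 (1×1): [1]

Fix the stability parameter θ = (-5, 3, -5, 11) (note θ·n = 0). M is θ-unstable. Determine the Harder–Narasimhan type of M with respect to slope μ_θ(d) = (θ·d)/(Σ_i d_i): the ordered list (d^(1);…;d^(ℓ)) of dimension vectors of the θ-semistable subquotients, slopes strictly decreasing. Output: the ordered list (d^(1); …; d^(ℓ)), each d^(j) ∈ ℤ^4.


Interval decomposition of M: I[1,2]^2, I[1,4].
HN type (ℓ=4): μ^(1)=11; μ^(2)=3; μ^(3)=-1; μ^(4)=-5

((0, 0, 0, 1); (0, 2, 0, 0); (0, 1, 1, 0); (3, 0, 0, 0))


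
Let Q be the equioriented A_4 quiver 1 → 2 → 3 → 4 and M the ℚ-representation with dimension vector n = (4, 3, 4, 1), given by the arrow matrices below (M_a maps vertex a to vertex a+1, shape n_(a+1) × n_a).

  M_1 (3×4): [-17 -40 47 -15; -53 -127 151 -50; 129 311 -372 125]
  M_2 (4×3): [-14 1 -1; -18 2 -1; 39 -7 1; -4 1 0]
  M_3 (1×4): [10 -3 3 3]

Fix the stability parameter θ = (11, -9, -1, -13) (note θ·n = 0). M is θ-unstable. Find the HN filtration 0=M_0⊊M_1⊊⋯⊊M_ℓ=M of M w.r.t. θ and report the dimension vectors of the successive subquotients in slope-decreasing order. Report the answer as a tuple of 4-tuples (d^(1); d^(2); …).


Barcode: M ≅ I[1,1], I[1,3]^2, I[1,4], I[3,3]. HN layers by μ_θ (4 steps, strictly decreasing):
  μ^(1)=11; μ^(2)=1/3; μ^(3)=-1; μ^(4)=-3

((1, 0, 0, 0); (2, 2, 2, 0); (0, 0, 1, 0); (1, 1, 1, 1))


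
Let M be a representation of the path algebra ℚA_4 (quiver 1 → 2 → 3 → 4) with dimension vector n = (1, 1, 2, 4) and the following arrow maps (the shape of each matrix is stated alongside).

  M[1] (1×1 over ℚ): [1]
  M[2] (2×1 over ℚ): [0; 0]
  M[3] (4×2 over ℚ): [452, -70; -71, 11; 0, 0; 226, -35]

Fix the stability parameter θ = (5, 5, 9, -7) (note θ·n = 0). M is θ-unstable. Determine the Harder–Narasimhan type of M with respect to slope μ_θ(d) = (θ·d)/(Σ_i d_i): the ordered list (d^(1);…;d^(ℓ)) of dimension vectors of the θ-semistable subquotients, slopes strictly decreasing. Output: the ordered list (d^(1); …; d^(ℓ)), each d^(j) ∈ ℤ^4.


Via rank(M_{q-1}∘⋯∘M_p): M ≅ I[1,2], I[3,4]^2, I[4,4]^2.
μ_θ-semistable layers: μ^(1)=5; μ^(2)=1; μ^(3)=-7

((1, 1, 0, 0); (0, 0, 2, 2); (0, 0, 0, 2))


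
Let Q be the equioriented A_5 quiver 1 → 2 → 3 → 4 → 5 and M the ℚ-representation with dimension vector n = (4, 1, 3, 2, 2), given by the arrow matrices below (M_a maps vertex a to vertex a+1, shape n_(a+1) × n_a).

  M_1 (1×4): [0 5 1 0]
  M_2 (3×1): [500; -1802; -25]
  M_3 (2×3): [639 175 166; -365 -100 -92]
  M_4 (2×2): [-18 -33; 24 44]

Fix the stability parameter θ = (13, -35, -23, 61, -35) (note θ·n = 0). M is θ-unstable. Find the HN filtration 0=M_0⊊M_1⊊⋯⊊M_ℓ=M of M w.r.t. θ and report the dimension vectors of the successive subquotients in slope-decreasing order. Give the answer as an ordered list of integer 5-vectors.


Interval decomposition of M: I[1,1]^3, I[1,3], I[3,4], I[3,5], I[5,5].
HN type (ℓ=5): μ^(1)=61; μ^(2)=13; μ^(3)=-15; μ^(4)=-23; μ^(5)=-35

((0, 0, 0, 1, 0); (3, 0, 0, 1, 1); (1, 1, 1, 0, 0); (0, 0, 2, 0, 0); (0, 0, 0, 0, 1))


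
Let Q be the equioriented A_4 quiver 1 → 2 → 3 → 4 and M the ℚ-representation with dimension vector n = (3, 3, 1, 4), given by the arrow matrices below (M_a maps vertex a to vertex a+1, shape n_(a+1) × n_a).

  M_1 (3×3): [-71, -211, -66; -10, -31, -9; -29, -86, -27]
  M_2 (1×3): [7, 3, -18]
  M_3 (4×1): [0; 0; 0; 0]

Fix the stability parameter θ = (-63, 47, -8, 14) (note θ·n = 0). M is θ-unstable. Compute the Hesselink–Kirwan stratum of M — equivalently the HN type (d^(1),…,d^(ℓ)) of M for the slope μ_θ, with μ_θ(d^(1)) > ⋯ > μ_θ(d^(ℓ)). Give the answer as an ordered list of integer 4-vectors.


Interval decomposition of M: I[1,1], I[1,2], I[1,3], I[2,2], I[4,4]^4.
HN type (ℓ=4): μ^(1)=47; μ^(2)=39/2; μ^(3)=14; μ^(4)=-63

((0, 2, 0, 0); (0, 1, 1, 0); (0, 0, 0, 4); (3, 0, 0, 0))


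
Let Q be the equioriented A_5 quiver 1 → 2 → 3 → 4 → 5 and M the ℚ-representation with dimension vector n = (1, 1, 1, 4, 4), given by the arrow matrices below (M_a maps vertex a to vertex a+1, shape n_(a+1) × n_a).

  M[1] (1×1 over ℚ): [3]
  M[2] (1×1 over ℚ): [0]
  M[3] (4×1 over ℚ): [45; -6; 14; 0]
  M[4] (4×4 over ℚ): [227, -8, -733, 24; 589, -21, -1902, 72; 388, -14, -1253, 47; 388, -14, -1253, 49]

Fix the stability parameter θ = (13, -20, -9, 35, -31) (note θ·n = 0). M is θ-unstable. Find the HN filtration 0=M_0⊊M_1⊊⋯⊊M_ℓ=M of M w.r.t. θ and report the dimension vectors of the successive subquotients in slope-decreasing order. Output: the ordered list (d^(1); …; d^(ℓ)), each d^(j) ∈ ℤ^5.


Interval decomposition of M: I[1,2], I[3,5], I[4,5]^3.
HN type (ℓ=3): μ^(1)=2; μ^(2)=-7/2; μ^(3)=-9

((0, 0, 0, 4, 4); (1, 1, 0, 0, 0); (0, 0, 1, 0, 0))


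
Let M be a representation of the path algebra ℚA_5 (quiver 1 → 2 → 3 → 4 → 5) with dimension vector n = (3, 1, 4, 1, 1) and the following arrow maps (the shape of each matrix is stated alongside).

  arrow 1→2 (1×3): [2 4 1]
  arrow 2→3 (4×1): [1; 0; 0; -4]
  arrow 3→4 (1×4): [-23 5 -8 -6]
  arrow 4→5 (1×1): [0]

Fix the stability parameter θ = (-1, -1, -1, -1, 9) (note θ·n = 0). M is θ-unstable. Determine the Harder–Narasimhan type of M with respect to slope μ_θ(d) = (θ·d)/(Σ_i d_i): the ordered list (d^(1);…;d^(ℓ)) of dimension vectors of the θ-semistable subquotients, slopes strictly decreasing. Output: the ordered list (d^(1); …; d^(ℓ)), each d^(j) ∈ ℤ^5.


Interval decomposition of M: I[1,1]^2, I[1,4], I[3,3]^3, I[5,5].
HN type (ℓ=2): μ^(1)=9; μ^(2)=-1

((0, 0, 0, 0, 1); (3, 1, 4, 1, 0))


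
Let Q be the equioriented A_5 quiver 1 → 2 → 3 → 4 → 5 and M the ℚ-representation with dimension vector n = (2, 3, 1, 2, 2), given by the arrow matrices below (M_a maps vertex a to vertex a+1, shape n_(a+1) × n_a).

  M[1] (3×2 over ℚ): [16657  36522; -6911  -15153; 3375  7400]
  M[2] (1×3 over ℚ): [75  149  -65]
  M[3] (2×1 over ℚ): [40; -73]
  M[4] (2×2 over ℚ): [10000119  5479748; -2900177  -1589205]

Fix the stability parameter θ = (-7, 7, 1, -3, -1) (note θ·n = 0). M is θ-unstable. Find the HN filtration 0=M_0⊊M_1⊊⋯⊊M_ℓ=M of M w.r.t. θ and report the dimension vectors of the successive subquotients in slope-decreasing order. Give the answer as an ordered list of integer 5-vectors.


Via rank(M_{q-1}∘⋯∘M_p): M ≅ I[1,2], I[1,5], I[2,2], I[4,5].
μ_θ-semistable layers: μ^(1)=7; μ^(2)=1; μ^(3)=-1; μ^(4)=-3; μ^(5)=-7

((0, 2, 0, 0, 0); (0, 1, 1, 1, 1); (0, 0, 0, 0, 1); (0, 0, 0, 1, 0); (2, 0, 0, 0, 0))


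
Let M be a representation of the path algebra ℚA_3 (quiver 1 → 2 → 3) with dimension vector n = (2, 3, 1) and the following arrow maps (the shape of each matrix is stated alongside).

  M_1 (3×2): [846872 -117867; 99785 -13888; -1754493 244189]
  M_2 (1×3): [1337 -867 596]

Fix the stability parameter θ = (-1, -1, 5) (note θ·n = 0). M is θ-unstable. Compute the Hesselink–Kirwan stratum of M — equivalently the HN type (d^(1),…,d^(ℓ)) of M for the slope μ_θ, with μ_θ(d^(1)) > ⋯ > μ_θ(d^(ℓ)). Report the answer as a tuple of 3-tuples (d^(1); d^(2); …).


Interval decomposition of M: I[1,2], I[1,3], I[2,2].
HN type (ℓ=2): μ^(1)=5; μ^(2)=-1

((0, 0, 1); (2, 3, 0))


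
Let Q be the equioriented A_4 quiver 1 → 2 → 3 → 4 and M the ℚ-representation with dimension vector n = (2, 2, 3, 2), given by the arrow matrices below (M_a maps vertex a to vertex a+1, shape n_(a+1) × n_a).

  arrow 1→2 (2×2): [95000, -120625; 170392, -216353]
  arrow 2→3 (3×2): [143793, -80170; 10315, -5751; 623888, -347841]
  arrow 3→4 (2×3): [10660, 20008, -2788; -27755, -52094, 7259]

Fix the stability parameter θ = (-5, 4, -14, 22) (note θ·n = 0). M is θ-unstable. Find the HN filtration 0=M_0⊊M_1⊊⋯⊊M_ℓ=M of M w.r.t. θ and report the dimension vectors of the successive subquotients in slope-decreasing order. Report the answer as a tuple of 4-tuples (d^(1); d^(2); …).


Via rank(M_{q-1}∘⋯∘M_p): M ≅ I[1,1], I[1,3], I[2,4], I[3,3], I[4,4].
μ_θ-semistable layers: μ^(1)=22; μ^(2)=-5; μ^(3)=-14

((0, 0, 0, 2); (2, 2, 2, 0); (0, 0, 1, 0))


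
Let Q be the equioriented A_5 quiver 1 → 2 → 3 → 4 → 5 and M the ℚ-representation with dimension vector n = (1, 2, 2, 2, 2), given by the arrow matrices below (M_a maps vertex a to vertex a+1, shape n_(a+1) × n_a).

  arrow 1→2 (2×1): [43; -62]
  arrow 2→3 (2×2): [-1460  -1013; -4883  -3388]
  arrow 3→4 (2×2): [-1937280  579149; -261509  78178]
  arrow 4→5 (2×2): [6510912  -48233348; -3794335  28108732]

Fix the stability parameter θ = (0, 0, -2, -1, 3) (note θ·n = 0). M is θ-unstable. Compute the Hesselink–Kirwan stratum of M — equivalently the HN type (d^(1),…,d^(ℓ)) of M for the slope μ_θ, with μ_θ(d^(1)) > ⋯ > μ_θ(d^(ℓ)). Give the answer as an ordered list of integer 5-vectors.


Interval decomposition of M: I[1,5], I[2,5].
HN type (ℓ=3): μ^(1)=3; μ^(2)=-3/4; μ^(3)=-1

((0, 0, 0, 0, 2); (1, 1, 1, 1, 0); (0, 1, 1, 1, 0))


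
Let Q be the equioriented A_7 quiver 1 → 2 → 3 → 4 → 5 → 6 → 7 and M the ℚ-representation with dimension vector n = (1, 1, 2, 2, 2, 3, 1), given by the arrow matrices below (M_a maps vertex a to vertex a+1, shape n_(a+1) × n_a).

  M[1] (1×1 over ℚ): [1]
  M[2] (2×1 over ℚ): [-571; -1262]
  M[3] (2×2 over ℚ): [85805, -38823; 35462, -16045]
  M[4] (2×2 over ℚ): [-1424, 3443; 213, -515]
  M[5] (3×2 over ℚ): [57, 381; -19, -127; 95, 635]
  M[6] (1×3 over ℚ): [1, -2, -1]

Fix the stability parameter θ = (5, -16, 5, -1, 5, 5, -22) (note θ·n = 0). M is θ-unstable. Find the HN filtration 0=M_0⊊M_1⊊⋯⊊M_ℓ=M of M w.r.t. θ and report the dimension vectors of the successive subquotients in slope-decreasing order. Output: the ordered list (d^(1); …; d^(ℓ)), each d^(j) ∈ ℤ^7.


Interval decomposition of M: I[1,6], I[3,5], I[6,6], I[6,7].
HN type (ℓ=4): μ^(1)=5; μ^(2)=2; μ^(3)=-11/2; μ^(4)=-17/2

((0, 0, 0, 0, 2, 2, 0); (0, 0, 2, 2, 0, 0, 0); (1, 1, 0, 0, 0, 0, 0); (0, 0, 0, 0, 0, 1, 1))


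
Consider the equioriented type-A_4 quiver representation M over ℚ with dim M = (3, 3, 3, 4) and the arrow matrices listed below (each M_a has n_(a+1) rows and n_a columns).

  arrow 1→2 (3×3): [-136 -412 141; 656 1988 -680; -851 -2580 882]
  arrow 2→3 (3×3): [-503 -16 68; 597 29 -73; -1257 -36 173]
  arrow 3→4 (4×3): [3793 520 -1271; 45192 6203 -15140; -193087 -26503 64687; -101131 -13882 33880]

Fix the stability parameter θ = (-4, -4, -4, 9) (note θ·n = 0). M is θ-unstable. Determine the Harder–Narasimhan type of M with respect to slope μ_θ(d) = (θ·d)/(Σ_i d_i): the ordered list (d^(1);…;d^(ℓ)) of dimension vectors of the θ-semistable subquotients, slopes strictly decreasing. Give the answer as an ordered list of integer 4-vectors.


Via rank(M_{q-1}∘⋯∘M_p): M ≅ I[1,4]^3, I[4,4].
μ_θ-semistable layers: μ^(1)=9; μ^(2)=-4

((0, 0, 0, 4); (3, 3, 3, 0))


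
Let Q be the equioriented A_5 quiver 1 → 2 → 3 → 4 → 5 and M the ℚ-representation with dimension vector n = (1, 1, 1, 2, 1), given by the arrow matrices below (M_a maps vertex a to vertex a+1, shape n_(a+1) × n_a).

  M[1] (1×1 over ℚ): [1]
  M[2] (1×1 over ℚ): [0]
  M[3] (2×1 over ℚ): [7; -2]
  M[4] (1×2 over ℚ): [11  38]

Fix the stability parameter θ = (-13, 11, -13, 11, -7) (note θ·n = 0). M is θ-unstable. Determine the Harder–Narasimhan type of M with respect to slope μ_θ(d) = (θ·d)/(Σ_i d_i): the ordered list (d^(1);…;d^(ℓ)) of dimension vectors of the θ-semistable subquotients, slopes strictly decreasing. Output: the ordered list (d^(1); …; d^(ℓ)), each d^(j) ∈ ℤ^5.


Barcode: M ≅ I[1,2], I[3,5], I[4,4]. HN layers by μ_θ (3 steps, strictly decreasing):
  μ^(1)=11; μ^(2)=2; μ^(3)=-13

((0, 1, 0, 1, 0); (0, 0, 0, 1, 1); (1, 0, 1, 0, 0))


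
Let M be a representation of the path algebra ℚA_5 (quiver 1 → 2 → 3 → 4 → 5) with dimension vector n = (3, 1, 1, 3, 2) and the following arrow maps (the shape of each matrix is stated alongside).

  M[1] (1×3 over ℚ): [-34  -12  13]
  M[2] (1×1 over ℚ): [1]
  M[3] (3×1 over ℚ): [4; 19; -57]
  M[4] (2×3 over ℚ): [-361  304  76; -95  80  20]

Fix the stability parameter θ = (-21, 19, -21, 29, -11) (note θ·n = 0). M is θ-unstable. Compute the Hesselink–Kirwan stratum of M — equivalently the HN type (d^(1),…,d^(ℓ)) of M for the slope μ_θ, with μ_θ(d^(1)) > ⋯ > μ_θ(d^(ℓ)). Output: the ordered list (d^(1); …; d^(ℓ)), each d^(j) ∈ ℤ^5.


Barcode: M ≅ I[1,1]^2, I[1,4], I[4,4], I[4,5], I[5,5]. HN layers by μ_θ (5 steps, strictly decreasing):
  μ^(1)=29; μ^(2)=9; μ^(3)=-1; μ^(4)=-11; μ^(5)=-21

((0, 0, 0, 2, 0); (0, 0, 0, 1, 1); (0, 1, 1, 0, 0); (0, 0, 0, 0, 1); (3, 0, 0, 0, 0))


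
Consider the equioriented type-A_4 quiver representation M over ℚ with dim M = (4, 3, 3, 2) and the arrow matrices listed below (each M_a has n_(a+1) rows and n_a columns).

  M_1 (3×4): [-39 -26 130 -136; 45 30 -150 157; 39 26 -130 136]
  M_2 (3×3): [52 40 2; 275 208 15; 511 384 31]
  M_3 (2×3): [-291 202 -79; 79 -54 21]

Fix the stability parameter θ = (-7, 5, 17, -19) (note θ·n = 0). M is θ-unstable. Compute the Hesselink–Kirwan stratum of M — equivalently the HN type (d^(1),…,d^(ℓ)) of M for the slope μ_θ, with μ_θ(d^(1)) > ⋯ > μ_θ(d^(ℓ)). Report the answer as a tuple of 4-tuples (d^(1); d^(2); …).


Barcode: M ≅ I[1,1]^2, I[1,2], I[1,4], I[2,4], I[3,3]. HN layers by μ_θ (4 steps, strictly decreasing):
  μ^(1)=17; μ^(2)=5; μ^(3)=1; μ^(4)=-7

((0, 0, 1, 0); (0, 1, 0, 0); (0, 2, 2, 2); (4, 0, 0, 0))


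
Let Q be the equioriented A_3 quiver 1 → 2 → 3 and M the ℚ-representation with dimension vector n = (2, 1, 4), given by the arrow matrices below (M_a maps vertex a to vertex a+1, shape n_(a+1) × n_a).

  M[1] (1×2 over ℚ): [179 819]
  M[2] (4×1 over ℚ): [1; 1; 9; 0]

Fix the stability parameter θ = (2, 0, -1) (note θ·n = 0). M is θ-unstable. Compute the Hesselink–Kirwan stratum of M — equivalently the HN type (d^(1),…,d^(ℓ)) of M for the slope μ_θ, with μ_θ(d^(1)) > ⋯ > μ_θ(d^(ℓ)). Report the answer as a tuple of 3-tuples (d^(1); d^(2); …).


Interval decomposition of M: I[1,1], I[1,3], I[3,3]^3.
HN type (ℓ=3): μ^(1)=2; μ^(2)=1/3; μ^(3)=-1

((1, 0, 0); (1, 1, 1); (0, 0, 3))


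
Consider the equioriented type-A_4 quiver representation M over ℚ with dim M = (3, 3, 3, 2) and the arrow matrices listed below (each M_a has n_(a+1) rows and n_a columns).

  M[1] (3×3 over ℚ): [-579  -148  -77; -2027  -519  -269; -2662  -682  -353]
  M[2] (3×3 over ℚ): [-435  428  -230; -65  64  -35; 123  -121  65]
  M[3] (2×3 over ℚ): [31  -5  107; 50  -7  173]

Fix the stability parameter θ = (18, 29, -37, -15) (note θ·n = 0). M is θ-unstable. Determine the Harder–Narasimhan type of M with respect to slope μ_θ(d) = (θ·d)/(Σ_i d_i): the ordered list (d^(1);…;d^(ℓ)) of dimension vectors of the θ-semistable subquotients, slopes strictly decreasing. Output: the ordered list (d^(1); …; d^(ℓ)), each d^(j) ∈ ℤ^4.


Barcode: M ≅ I[1,3], I[1,4]^2. HN layers by μ_θ (2 steps, strictly decreasing):
  μ^(1)=10/3; μ^(2)=-5/4

((1, 1, 1, 0); (2, 2, 2, 2))


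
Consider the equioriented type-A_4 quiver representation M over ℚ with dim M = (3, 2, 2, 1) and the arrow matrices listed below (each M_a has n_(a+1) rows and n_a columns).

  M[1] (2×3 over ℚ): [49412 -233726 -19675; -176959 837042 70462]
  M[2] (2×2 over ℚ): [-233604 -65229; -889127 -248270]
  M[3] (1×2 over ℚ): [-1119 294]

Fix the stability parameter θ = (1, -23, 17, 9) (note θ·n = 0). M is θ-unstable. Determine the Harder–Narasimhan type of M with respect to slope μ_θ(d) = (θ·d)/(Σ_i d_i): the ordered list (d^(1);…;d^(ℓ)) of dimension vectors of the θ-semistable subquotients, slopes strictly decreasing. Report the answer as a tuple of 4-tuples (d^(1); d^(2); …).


Interval decomposition of M: I[1,1], I[1,3], I[1,4].
HN type (ℓ=4): μ^(1)=17; μ^(2)=13; μ^(3)=1; μ^(4)=-11

((0, 0, 1, 0); (0, 0, 1, 1); (1, 0, 0, 0); (2, 2, 0, 0))


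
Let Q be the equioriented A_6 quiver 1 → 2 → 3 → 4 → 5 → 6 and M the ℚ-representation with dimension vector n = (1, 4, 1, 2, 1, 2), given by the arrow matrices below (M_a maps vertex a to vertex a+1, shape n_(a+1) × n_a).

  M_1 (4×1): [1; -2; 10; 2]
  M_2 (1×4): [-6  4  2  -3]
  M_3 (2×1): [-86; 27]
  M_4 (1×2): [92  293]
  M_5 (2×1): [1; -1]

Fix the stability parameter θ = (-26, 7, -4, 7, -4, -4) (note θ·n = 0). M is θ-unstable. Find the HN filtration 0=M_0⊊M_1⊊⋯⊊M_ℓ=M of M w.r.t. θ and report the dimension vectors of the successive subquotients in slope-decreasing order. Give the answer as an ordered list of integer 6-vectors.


Interval decomposition of M: I[1,2], I[2,2]^2, I[2,6], I[4,4], I[6,6].
HN type (ℓ=4): μ^(1)=7; μ^(2)=2/5; μ^(3)=-4; μ^(4)=-26

((0, 3, 0, 1, 0, 0); (0, 1, 1, 1, 1, 1); (0, 0, 0, 0, 0, 1); (1, 0, 0, 0, 0, 0))


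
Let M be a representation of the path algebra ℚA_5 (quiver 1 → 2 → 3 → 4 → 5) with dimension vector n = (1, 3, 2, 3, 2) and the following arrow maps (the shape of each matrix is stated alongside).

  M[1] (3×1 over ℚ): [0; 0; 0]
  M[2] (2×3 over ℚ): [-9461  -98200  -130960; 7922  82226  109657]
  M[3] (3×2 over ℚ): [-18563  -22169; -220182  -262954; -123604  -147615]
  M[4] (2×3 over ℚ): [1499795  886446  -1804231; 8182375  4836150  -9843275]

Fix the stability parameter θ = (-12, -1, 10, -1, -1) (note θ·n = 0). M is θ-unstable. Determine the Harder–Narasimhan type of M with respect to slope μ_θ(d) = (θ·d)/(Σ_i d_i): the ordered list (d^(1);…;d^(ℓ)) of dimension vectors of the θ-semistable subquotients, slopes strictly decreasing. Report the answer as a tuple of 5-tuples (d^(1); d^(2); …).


Interval decomposition of M: I[1,1], I[2,2], I[2,4], I[2,5], I[4,4], I[5,5].
HN type (ℓ=4): μ^(1)=9/2; μ^(2)=8/3; μ^(3)=-1; μ^(4)=-12

((0, 0, 1, 1, 0); (0, 0, 1, 1, 1); (0, 3, 0, 1, 1); (1, 0, 0, 0, 0))


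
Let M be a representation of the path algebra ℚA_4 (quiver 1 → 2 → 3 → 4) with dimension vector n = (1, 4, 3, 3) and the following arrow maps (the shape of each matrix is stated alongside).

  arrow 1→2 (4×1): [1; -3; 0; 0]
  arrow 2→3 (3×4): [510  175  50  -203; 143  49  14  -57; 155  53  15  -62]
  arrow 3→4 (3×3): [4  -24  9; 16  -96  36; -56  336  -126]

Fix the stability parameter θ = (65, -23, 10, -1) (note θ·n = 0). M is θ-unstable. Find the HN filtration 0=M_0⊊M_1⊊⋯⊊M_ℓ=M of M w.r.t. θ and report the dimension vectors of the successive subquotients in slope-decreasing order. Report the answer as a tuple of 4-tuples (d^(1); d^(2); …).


Barcode: M ≅ I[1,3], I[2,2], I[2,3], I[2,4], I[4,4]^2. HN layers by μ_θ (5 steps, strictly decreasing):
  μ^(1)=52/3; μ^(2)=10; μ^(3)=9/2; μ^(4)=-1; μ^(5)=-23

((1, 1, 1, 0); (0, 0, 1, 0); (0, 0, 1, 1); (0, 0, 0, 2); (0, 3, 0, 0))


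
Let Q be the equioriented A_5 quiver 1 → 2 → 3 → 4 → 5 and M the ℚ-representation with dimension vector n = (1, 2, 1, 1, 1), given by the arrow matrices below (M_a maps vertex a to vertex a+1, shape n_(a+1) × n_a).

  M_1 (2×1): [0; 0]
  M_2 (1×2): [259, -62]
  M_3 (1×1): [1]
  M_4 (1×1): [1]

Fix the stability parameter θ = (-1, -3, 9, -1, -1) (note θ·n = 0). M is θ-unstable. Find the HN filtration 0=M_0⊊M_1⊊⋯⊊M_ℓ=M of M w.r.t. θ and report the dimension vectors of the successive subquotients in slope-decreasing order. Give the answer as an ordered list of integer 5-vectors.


Via rank(M_{q-1}∘⋯∘M_p): M ≅ I[1,1], I[2,2], I[2,5].
μ_θ-semistable layers: μ^(1)=7/3; μ^(2)=-1; μ^(3)=-3

((0, 0, 1, 1, 1); (1, 0, 0, 0, 0); (0, 2, 0, 0, 0))


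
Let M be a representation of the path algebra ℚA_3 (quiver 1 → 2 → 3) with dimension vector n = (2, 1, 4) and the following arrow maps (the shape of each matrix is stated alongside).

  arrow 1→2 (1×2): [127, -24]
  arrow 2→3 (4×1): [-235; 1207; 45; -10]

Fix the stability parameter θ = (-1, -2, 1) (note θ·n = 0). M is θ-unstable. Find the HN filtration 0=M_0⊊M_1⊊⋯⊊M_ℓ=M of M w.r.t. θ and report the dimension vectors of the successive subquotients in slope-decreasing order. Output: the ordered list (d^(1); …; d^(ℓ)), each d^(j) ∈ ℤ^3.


Barcode: M ≅ I[1,1], I[1,3], I[3,3]^3. HN layers by μ_θ (3 steps, strictly decreasing):
  μ^(1)=1; μ^(2)=-1; μ^(3)=-3/2

((0, 0, 4); (1, 0, 0); (1, 1, 0))


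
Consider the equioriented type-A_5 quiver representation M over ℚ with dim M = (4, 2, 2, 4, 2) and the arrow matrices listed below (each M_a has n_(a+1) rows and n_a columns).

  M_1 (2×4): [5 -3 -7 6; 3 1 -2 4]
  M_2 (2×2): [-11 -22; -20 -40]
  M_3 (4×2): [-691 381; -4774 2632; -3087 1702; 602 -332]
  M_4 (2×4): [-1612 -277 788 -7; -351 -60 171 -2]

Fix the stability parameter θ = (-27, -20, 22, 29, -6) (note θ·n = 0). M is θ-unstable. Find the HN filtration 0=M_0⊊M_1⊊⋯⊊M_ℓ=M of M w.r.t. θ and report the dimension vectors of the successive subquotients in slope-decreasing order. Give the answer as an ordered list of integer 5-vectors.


Via rank(M_{q-1}∘⋯∘M_p): M ≅ I[1,1]^2, I[1,2], I[1,4], I[3,5], I[4,4], I[4,5].
μ_θ-semistable layers: μ^(1)=29; μ^(2)=22; μ^(3)=15; μ^(4)=23/2; μ^(5)=-20; μ^(6)=-27

((0, 0, 0, 2, 0); (0, 0, 1, 0, 0); (0, 0, 1, 1, 1); (0, 0, 0, 1, 1); (0, 2, 0, 0, 0); (4, 0, 0, 0, 0))


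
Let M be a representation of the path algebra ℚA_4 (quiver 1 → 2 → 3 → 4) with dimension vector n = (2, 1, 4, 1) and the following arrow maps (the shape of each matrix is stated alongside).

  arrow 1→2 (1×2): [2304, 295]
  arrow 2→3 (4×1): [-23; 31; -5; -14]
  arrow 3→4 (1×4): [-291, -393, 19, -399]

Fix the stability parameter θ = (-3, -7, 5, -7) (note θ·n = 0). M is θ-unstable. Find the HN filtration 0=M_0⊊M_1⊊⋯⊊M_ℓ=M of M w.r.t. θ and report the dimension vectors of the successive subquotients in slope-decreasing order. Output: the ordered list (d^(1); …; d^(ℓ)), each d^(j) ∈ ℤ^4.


Interval decomposition of M: I[1,1], I[1,4], I[3,3]^3.
HN type (ℓ=4): μ^(1)=5; μ^(2)=-1; μ^(3)=-3; μ^(4)=-5

((0, 0, 3, 0); (0, 0, 1, 1); (1, 0, 0, 0); (1, 1, 0, 0))


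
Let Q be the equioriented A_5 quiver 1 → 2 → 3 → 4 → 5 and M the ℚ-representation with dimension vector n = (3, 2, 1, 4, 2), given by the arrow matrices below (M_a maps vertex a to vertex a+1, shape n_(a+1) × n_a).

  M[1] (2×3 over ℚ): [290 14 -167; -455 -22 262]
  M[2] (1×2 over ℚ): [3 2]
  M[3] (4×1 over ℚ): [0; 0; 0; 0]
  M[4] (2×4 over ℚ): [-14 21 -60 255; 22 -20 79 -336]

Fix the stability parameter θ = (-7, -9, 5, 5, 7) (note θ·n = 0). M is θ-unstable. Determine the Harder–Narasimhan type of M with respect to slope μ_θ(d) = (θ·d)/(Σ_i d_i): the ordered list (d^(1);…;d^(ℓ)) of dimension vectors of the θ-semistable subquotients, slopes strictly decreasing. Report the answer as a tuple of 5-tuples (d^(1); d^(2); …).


Via rank(M_{q-1}∘⋯∘M_p): M ≅ I[1,1], I[1,2], I[1,3], I[4,4]^2, I[4,5]^2.
μ_θ-semistable layers: μ^(1)=7; μ^(2)=5; μ^(3)=-7; μ^(4)=-8

((0, 0, 0, 0, 2); (0, 0, 1, 4, 0); (1, 0, 0, 0, 0); (2, 2, 0, 0, 0))


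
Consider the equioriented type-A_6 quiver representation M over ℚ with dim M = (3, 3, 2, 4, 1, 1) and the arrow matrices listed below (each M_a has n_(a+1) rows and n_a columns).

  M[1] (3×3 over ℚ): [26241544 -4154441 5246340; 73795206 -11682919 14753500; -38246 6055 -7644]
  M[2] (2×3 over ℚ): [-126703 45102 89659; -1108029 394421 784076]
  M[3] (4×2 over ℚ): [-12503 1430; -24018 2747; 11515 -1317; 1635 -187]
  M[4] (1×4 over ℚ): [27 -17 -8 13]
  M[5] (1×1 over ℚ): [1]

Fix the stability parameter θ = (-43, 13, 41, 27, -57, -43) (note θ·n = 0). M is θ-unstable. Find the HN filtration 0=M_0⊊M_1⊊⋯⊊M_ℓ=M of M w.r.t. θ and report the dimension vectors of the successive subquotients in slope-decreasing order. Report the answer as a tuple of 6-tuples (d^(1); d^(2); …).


Via rank(M_{q-1}∘⋯∘M_p): M ≅ I[1,1], I[1,2], I[1,6], I[2,4], I[4,4]^2.
μ_θ-semistable layers: μ^(1)=34; μ^(2)=27; μ^(3)=13; μ^(4)=-19/5; μ^(5)=-43

((0, 0, 1, 1, 0, 0); (0, 0, 0, 2, 0, 0); (0, 2, 0, 0, 0, 0); (0, 1, 1, 1, 1, 1); (3, 0, 0, 0, 0, 0))


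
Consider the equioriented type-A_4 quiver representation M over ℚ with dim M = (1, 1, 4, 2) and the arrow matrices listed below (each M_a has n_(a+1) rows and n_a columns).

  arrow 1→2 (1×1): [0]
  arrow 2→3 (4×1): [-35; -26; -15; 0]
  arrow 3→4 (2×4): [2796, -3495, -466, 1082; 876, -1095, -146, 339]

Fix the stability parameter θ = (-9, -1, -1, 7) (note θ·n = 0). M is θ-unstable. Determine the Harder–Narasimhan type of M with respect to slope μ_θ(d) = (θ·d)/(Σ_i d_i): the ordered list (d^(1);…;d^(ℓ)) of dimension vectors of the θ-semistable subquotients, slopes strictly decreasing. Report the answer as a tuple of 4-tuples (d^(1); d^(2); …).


Interval decomposition of M: I[1,1], I[2,3], I[3,3], I[3,4]^2.
HN type (ℓ=3): μ^(1)=7; μ^(2)=-1; μ^(3)=-9

((0, 0, 0, 2); (0, 1, 4, 0); (1, 0, 0, 0))


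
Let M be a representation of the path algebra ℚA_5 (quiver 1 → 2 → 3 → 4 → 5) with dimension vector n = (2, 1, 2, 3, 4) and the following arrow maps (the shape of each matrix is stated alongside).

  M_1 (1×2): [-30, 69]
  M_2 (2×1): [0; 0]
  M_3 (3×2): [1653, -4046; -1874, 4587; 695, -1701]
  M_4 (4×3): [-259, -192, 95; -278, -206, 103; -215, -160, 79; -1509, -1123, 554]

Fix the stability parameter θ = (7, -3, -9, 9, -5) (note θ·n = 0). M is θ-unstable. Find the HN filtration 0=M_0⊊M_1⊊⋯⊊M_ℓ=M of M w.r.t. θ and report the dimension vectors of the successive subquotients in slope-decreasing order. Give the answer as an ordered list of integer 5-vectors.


Barcode: M ≅ I[1,1], I[1,2], I[3,5]^2, I[4,5], I[5,5]. HN layers by μ_θ (4 steps, strictly decreasing):
  μ^(1)=7; μ^(2)=2; μ^(3)=-5; μ^(4)=-9

((1, 0, 0, 0, 0); (1, 1, 0, 3, 3); (0, 0, 0, 0, 1); (0, 0, 2, 0, 0))


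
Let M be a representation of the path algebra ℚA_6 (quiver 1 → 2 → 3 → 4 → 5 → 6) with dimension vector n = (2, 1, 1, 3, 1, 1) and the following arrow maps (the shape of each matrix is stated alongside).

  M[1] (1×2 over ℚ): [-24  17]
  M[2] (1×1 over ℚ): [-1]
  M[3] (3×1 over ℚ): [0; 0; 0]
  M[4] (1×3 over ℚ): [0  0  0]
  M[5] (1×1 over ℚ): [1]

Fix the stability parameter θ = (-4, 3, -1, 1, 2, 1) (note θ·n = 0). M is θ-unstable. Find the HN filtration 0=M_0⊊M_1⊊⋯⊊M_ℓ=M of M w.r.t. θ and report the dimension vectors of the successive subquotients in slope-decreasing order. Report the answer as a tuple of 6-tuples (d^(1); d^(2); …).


Barcode: M ≅ I[1,1], I[1,3], I[4,4]^3, I[5,6]. HN layers by μ_θ (3 steps, strictly decreasing):
  μ^(1)=3/2; μ^(2)=1; μ^(3)=-4

((0, 0, 0, 0, 1, 1); (0, 1, 1, 3, 0, 0); (2, 0, 0, 0, 0, 0))


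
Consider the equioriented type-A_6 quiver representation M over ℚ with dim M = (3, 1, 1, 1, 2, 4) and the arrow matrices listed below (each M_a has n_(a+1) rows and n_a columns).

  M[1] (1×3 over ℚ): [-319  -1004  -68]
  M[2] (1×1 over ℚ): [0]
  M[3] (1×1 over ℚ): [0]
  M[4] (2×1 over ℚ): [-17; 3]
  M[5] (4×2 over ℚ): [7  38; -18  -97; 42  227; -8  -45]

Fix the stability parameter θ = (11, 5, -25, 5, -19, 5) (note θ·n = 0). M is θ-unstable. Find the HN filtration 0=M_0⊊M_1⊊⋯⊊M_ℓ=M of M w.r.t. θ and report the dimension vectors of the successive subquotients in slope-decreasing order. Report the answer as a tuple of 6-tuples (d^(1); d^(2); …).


Via rank(M_{q-1}∘⋯∘M_p): M ≅ I[1,1]^2, I[1,2], I[3,3], I[4,6], I[5,6], I[6,6]^2.
μ_θ-semistable layers: μ^(1)=11; μ^(2)=8; μ^(3)=5; μ^(4)=-7; μ^(5)=-19; μ^(6)=-25

((2, 0, 0, 0, 0, 0); (1, 1, 0, 0, 0, 0); (0, 0, 0, 0, 0, 4); (0, 0, 0, 1, 1, 0); (0, 0, 0, 0, 1, 0); (0, 0, 1, 0, 0, 0))


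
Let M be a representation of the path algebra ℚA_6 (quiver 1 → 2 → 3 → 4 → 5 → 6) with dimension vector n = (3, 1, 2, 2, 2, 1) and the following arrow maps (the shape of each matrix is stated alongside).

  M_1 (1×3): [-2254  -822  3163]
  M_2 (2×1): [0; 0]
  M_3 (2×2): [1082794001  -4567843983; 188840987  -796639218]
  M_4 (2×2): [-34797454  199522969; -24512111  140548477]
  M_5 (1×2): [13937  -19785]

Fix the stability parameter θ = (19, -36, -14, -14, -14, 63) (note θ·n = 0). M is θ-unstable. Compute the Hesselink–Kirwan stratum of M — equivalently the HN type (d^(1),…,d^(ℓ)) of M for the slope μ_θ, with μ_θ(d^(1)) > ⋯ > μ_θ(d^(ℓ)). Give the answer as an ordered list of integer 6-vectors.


Barcode: M ≅ I[1,1]^2, I[1,2], I[3,5], I[3,6]. HN layers by μ_θ (4 steps, strictly decreasing):
  μ^(1)=63; μ^(2)=19; μ^(3)=-17/2; μ^(4)=-14

((0, 0, 0, 0, 0, 1); (2, 0, 0, 0, 0, 0); (1, 1, 0, 0, 0, 0); (0, 0, 2, 2, 2, 0))


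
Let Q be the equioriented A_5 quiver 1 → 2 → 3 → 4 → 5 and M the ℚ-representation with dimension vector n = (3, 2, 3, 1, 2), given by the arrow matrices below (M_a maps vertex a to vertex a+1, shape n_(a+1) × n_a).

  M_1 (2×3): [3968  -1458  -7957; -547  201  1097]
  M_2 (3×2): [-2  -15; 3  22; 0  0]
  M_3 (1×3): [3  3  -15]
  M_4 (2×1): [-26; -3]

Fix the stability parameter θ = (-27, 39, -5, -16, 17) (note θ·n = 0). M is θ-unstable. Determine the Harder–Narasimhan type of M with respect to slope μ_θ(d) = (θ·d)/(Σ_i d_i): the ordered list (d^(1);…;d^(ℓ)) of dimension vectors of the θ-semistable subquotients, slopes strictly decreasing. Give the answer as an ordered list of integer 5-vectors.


Via rank(M_{q-1}∘⋯∘M_p): M ≅ I[1,1], I[1,3], I[1,5], I[3,3], I[5,5].
μ_θ-semistable layers: μ^(1)=17; μ^(2)=6; μ^(3)=-5; μ^(4)=-27

((0, 1, 1, 0, 2); (0, 1, 1, 1, 0); (0, 0, 1, 0, 0); (3, 0, 0, 0, 0))


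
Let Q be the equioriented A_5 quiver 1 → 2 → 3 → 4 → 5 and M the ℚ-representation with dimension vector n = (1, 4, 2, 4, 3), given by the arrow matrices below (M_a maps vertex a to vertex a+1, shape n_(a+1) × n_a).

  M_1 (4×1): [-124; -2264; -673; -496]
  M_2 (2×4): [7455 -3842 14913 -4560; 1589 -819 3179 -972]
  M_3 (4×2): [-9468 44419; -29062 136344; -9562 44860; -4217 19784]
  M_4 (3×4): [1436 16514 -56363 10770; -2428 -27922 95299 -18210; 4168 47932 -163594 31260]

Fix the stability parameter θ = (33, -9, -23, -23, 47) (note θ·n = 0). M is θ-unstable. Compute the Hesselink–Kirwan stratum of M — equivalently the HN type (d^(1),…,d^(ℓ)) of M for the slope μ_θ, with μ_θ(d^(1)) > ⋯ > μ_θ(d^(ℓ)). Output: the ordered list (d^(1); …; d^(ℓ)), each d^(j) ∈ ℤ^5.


Interval decomposition of M: I[1,4], I[2,2]^2, I[2,4], I[4,4], I[4,5], I[5,5]^2.
HN type (ℓ=5): μ^(1)=47; μ^(2)=-11/2; μ^(3)=-9; μ^(4)=-55/3; μ^(5)=-23

((0, 0, 0, 0, 3); (1, 1, 1, 1, 0); (0, 2, 0, 0, 0); (0, 1, 1, 1, 0); (0, 0, 0, 2, 0))


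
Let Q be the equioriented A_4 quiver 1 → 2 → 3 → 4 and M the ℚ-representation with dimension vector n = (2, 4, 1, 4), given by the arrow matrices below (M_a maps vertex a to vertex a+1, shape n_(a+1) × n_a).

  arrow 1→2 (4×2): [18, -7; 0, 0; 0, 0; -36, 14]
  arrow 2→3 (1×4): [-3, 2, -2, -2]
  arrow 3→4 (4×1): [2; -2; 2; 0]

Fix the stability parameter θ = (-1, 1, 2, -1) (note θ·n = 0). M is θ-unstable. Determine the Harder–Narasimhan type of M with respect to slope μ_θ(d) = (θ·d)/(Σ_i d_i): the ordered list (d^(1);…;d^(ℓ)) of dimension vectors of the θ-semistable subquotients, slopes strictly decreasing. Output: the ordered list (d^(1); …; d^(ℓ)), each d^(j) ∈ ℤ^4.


Barcode: M ≅ I[1,1], I[1,4], I[2,2]^3, I[4,4]^3. HN layers by μ_θ (3 steps, strictly decreasing):
  μ^(1)=1; μ^(2)=2/3; μ^(3)=-1

((0, 3, 0, 0); (0, 1, 1, 1); (2, 0, 0, 3))
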